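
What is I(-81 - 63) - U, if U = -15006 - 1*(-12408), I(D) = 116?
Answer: 2714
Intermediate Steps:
U = -2598 (U = -15006 + 12408 = -2598)
I(-81 - 63) - U = 116 - 1*(-2598) = 116 + 2598 = 2714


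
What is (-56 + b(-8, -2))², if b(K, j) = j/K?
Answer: 49729/16 ≈ 3108.1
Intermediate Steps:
(-56 + b(-8, -2))² = (-56 - 2/(-8))² = (-56 - 2*(-⅛))² = (-56 + ¼)² = (-223/4)² = 49729/16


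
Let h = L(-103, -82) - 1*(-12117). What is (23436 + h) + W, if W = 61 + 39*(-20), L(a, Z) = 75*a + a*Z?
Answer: 35555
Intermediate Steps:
L(a, Z) = 75*a + Z*a
W = -719 (W = 61 - 780 = -719)
h = 12838 (h = -103*(75 - 82) - 1*(-12117) = -103*(-7) + 12117 = 721 + 12117 = 12838)
(23436 + h) + W = (23436 + 12838) - 719 = 36274 - 719 = 35555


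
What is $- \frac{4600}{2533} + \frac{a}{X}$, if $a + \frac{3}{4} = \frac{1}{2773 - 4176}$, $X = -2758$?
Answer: $- \frac{71187650071}{39205510568} \approx -1.8158$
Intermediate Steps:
$a = - \frac{4213}{5612}$ ($a = - \frac{3}{4} + \frac{1}{2773 - 4176} = - \frac{3}{4} + \frac{1}{-1403} = - \frac{3}{4} - \frac{1}{1403} = - \frac{4213}{5612} \approx -0.75071$)
$- \frac{4600}{2533} + \frac{a}{X} = - \frac{4600}{2533} - \frac{4213}{5612 \left(-2758\right)} = \left(-4600\right) \frac{1}{2533} - - \frac{4213}{15477896} = - \frac{4600}{2533} + \frac{4213}{15477896} = - \frac{71187650071}{39205510568}$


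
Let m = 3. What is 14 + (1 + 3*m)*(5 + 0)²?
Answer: 264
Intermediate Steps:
14 + (1 + 3*m)*(5 + 0)² = 14 + (1 + 3*3)*(5 + 0)² = 14 + (1 + 9)*5² = 14 + 10*25 = 14 + 250 = 264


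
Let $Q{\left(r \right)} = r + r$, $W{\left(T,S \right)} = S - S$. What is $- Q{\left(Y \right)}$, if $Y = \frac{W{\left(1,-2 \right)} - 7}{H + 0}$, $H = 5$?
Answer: $\frac{14}{5} \approx 2.8$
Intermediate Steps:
$W{\left(T,S \right)} = 0$
$Y = - \frac{7}{5}$ ($Y = \frac{0 - 7}{5 + 0} = - \frac{7}{5} \approx -1.4$)
$Q{\left(r \right)} = 2 r$
$- Q{\left(Y \right)} = - \frac{2 \left(-7\right)}{5} = \left(-1\right) \left(- \frac{14}{5}\right) = \frac{14}{5}$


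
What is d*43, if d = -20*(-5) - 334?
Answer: -10062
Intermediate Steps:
d = -234 (d = 100 - 334 = -234)
d*43 = -234*43 = -10062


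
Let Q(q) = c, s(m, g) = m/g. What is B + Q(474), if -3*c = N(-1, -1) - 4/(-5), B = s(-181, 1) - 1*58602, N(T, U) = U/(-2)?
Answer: -1763503/30 ≈ -58783.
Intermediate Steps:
N(T, U) = -U/2 (N(T, U) = U*(-½) = -U/2)
B = -58783 (B = -181/1 - 1*58602 = -181*1 - 58602 = -181 - 58602 = -58783)
c = -13/30 (c = -(-½*(-1) - 4/(-5))/3 = -(½ - ⅕*(-4))/3 = -(½ + ⅘)/3 = -⅓*13/10 = -13/30 ≈ -0.43333)
Q(q) = -13/30
B + Q(474) = -58783 - 13/30 = -1763503/30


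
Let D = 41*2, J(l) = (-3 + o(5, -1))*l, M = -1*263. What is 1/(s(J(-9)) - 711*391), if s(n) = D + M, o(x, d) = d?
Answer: -1/278182 ≈ -3.5948e-6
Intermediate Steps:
M = -263
J(l) = -4*l (J(l) = (-3 - 1)*l = -4*l)
D = 82
s(n) = -181 (s(n) = 82 - 263 = -181)
1/(s(J(-9)) - 711*391) = 1/(-181 - 711*391) = 1/(-181 - 278001) = 1/(-278182) = -1/278182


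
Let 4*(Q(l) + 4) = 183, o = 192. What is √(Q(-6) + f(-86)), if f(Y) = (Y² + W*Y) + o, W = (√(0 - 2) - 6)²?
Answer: √(18823 + 4128*I*√2)/2 ≈ 69.4 + 10.515*I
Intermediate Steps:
Q(l) = 167/4 (Q(l) = -4 + (¼)*183 = -4 + 183/4 = 167/4)
W = (-6 + I*√2)² (W = (√(-2) - 6)² = (I*√2 - 6)² = (-6 + I*√2)² ≈ 34.0 - 16.971*I)
f(Y) = 192 + Y² + Y*(6 - I*√2)² (f(Y) = (Y² + (6 - I*√2)²*Y) + 192 = (Y² + Y*(6 - I*√2)²) + 192 = 192 + Y² + Y*(6 - I*√2)²)
√(Q(-6) + f(-86)) = √(167/4 + (192 + (-86)² - 86*(6 - I*√2)²)) = √(167/4 + (192 + 7396 - 86*(6 - I*√2)²)) = √(167/4 + (7588 - 86*(6 - I*√2)²)) = √(30519/4 - 86*(6 - I*√2)²)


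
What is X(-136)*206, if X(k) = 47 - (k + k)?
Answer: 65714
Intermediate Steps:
X(k) = 47 - 2*k
X(-136)*206 = (47 - 2*(-136))*206 = (47 + 272)*206 = 319*206 = 65714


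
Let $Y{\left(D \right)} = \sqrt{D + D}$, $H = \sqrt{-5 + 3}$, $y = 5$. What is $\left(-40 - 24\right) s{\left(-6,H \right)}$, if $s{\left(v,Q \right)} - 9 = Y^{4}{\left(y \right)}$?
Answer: $-6976$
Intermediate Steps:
$H = i \sqrt{2}$ ($H = \sqrt{-2} = i \sqrt{2} \approx 1.4142 i$)
$Y{\left(D \right)} = \sqrt{2} \sqrt{D}$ ($Y{\left(D \right)} = \sqrt{2 D} = \sqrt{2} \sqrt{D}$)
$s{\left(v,Q \right)} = 109$ ($s{\left(v,Q \right)} = 9 + \left(\sqrt{2} \sqrt{5}\right)^{4} = 9 + \left(\sqrt{10}\right)^{4} = 9 + 100 = 109$)
$\left(-40 - 24\right) s{\left(-6,H \right)} = \left(-40 - 24\right) 109 = \left(-64\right) 109 = -6976$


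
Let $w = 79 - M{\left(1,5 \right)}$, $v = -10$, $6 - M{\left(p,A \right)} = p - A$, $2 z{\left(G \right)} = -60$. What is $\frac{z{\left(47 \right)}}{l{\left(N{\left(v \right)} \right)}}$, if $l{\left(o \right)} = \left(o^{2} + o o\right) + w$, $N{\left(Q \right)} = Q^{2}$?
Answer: $- \frac{30}{20069} \approx -0.0014948$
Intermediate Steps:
$z{\left(G \right)} = -30$ ($z{\left(G \right)} = \frac{1}{2} \left(-60\right) = -30$)
$M{\left(p,A \right)} = 6 + A - p$ ($M{\left(p,A \right)} = 6 - \left(p - A\right) = 6 + \left(A - p\right) = 6 + A - p$)
$w = 69$ ($w = 79 - \left(6 + 5 - 1\right) = 79 - 10 = 69$)
$l{\left(o \right)} = 69 + 2 o^{2}$ ($l{\left(o \right)} = \left(o^{2} + o o\right) + 69 = \left(o^{2} + o^{2}\right) + 69 = 2 o^{2} + 69 = 69 + 2 o^{2}$)
$\frac{z{\left(47 \right)}}{l{\left(N{\left(v \right)} \right)}} = - \frac{30}{69 + 2 \left(\left(-10\right)^{2}\right)^{2}} = - \frac{30}{69 + 2 \cdot 100^{2}} = - \frac{30}{69 + 2 \cdot 10000} = - \frac{30}{69 + 20000} = - \frac{30}{20069}$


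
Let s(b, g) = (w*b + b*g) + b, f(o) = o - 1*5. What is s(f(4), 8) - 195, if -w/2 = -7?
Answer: -218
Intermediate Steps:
f(o) = -5 + o (f(o) = o - 5 = -5 + o)
w = 14 (w = -2*(-7) = 14)
s(b, g) = 15*b + b*g (s(b, g) = (14*b + b*g) + b = 15*b + b*g)
s(f(4), 8) - 195 = (-5 + 4)*(15 + 8) - 195 = -1*23 - 195 = -23 - 195 = -218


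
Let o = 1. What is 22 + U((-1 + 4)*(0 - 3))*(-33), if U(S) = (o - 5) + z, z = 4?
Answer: 22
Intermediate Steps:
U(S) = 0 (U(S) = (1 - 5) + 4 = -4 + 4 = 0)
22 + U((-1 + 4)*(0 - 3))*(-33) = 22 + 0*(-33) = 22 + 0 = 22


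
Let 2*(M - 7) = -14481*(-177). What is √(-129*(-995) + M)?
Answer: √5639722/2 ≈ 1187.4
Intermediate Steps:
M = 2563151/2 (M = 7 + (-14481*(-177))/2 = 7 + (½)*2563137 = 7 + 2563137/2 = 2563151/2 ≈ 1.2816e+6)
√(-129*(-995) + M) = √(-129*(-995) + 2563151/2) = √(128355 + 2563151/2) = √(2819861/2) = √5639722/2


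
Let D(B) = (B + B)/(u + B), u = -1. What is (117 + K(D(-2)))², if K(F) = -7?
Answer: 12100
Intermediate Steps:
D(B) = 2*B/(-1 + B) (D(B) = (B + B)/(-1 + B) = (2*B)/(-1 + B) = 2*B/(-1 + B))
(117 + K(D(-2)))² = (117 - 7)² = 110² = 12100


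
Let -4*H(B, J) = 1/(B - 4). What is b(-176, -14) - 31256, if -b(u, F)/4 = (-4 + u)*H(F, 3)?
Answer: -31246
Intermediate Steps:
H(B, J) = -1/(4*(-4 + B)) (H(B, J) = -1/(4*(B - 4)) = -1/(4*(-4 + B)))
b(u, F) = 4*(-4 + u)/(-16 + 4*F) (b(u, F) = -4*(-4 + u)*(-1/(-16 + 4*F)) = -(-4)*(-4 + u)/(-16 + 4*F) = 4*(-4 + u)/(-16 + 4*F))
b(-176, -14) - 31256 = (-4 - 176)/(-4 - 14) - 31256 = -180/(-18) - 31256 = -1/18*(-180) - 31256 = 10 - 31256 = -31246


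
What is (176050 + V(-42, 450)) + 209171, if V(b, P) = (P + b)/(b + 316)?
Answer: 52775481/137 ≈ 3.8522e+5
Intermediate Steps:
V(b, P) = (P + b)/(316 + b)
(176050 + V(-42, 450)) + 209171 = (176050 + (450 - 42)/(316 - 42)) + 209171 = (176050 + 408/274) + 209171 = (176050 + (1/274)*408) + 209171 = (176050 + 204/137) + 209171 = 24119054/137 + 209171 = 52775481/137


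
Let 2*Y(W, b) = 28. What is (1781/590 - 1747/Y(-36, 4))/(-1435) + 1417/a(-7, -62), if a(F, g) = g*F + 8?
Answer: 331546241/100751350 ≈ 3.2907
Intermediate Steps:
Y(W, b) = 14 (Y(W, b) = (½)*28 = 14)
a(F, g) = 8 + F*g (a(F, g) = F*g + 8 = 8 + F*g)
(1781/590 - 1747/Y(-36, 4))/(-1435) + 1417/a(-7, -62) = (1781/590 - 1747/14)/(-1435) + 1417/(8 - 7*(-62)) = (1781*(1/590) - 1747*1/14)*(-1/1435) + 1417/(8 + 434) = (1781/590 - 1747/14)*(-1/1435) + 1417/442 = -251449/2065*(-1/1435) + 1417*(1/442) = 251449/2963275 + 109/34 = 331546241/100751350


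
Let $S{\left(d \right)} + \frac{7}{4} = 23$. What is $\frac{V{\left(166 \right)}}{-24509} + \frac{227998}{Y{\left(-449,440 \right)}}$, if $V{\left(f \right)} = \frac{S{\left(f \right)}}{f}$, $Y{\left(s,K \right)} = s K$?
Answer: $- \frac{463806346581}{401885837320} \approx -1.1541$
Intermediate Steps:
$S{\left(d \right)} = \frac{85}{4}$ ($S{\left(d \right)} = - \frac{7}{4} + 23 = \frac{85}{4}$)
$Y{\left(s,K \right)} = K s$
$V{\left(f \right)} = \frac{85}{4 f}$
$\frac{V{\left(166 \right)}}{-24509} + \frac{227998}{Y{\left(-449,440 \right)}} = \frac{\frac{85}{4} \cdot \frac{1}{166}}{-24509} + \frac{227998}{440 \left(-449\right)} = \frac{85}{4} \cdot \frac{1}{166} \left(- \frac{1}{24509}\right) + \frac{227998}{-197560} = \frac{85}{664} \left(- \frac{1}{24509}\right) + 227998 \left(- \frac{1}{197560}\right) = - \frac{85}{16273976} - \frac{113999}{98780} = - \frac{463806346581}{401885837320}$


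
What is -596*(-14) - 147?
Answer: 8197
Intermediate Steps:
-596*(-14) - 147 = -149*(-56) - 147 = 8344 - 147 = 8197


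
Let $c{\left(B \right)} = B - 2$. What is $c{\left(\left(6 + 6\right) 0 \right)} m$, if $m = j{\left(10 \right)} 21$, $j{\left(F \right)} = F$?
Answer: $-420$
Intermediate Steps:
$c{\left(B \right)} = -2 + B$
$m = 210$ ($m = 10 \cdot 21 = 210$)
$c{\left(\left(6 + 6\right) 0 \right)} m = \left(-2 + \left(6 + 6\right) 0\right) 210 = \left(-2 + 12 \cdot 0\right) 210 = \left(-2 + 0\right) 210 = \left(-2\right) 210 = -420$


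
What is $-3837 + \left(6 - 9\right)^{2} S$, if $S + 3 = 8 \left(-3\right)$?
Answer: $-4080$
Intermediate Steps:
$S = -27$ ($S = -3 + 8 \left(-3\right) = -3 - 24 = -27$)
$-3837 + \left(6 - 9\right)^{2} S = -3837 + \left(6 - 9\right)^{2} \left(-27\right) = -3837 + \left(-3\right)^{2} \left(-27\right) = -3837 + 9 \left(-27\right) = -3837 - 243 = -4080$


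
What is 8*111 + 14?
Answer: 902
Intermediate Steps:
8*111 + 14 = 888 + 14 = 902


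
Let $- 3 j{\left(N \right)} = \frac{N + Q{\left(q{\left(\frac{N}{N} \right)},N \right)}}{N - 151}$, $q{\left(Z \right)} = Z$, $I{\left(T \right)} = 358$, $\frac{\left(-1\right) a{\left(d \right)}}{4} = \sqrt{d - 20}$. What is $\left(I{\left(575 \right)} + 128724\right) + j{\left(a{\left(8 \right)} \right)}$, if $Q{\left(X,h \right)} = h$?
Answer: $\frac{2967982298}{22993} - \frac{2416 i \sqrt{3}}{68979} \approx 1.2908 \cdot 10^{5} - 0.060665 i$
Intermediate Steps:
$a{\left(d \right)} = - 4 \sqrt{-20 + d}$ ($a{\left(d \right)} = - 4 \sqrt{d - 20} = - 4 \sqrt{-20 + d}$)
$j{\left(N \right)} = - \frac{2 N}{3 \left(-151 + N\right)}$ ($j{\left(N \right)} = - \frac{\left(N + N\right) \frac{1}{N - 151}}{3} = - \frac{2 N \frac{1}{-151 + N}}{3} = - \frac{2 N}{3 \left(-151 + N\right)}$)
$\left(I{\left(575 \right)} + 128724\right) + j{\left(a{\left(8 \right)} \right)} = \left(358 + 128724\right) - \frac{2 \left(- 4 \sqrt{-20 + 8}\right)}{-453 + 3 \left(- 4 \sqrt{-20 + 8}\right)} = 129082 - \frac{2 \left(- 4 \sqrt{-12}\right)}{-453 + 3 \left(- 4 \sqrt{-12}\right)} = 129082 - \frac{2 \left(- 4 \cdot 2 i \sqrt{3}\right)}{-453 + 3 \left(- 4 \cdot 2 i \sqrt{3}\right)} = 129082 - \frac{2 \left(- 8 i \sqrt{3}\right)}{-453 + 3 \left(- 8 i \sqrt{3}\right)} = 129082 - \frac{2 \left(- 8 i \sqrt{3}\right)}{-453 - 24 i \sqrt{3}} = 129082 + \frac{16 i \sqrt{3}}{-453 - 24 i \sqrt{3}}$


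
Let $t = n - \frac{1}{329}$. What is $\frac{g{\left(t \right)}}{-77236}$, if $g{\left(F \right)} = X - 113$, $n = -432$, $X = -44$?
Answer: $\frac{157}{77236} \approx 0.0020327$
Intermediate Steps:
$t = - \frac{142129}{329}$ ($t = -432 - \frac{1}{329} = - \frac{142129}{329} \approx -432.0$)
$g{\left(F \right)} = -157$ ($g{\left(F \right)} = -44 - 113 = -157$)
$\frac{g{\left(t \right)}}{-77236} = - \frac{157}{-77236} = \left(-157\right) \left(- \frac{1}{77236}\right) = \frac{157}{77236}$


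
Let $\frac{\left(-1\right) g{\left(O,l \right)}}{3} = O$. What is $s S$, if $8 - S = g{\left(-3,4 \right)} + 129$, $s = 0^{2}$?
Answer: $0$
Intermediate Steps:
$s = 0$
$g{\left(O,l \right)} = - 3 O$
$S = -130$ ($S = 8 - \left(\left(-3\right) \left(-3\right) + 129\right) = 8 - \left(9 + 129\right) = 8 - 138 = -130$)
$s S = 0 \left(-130\right) = 0$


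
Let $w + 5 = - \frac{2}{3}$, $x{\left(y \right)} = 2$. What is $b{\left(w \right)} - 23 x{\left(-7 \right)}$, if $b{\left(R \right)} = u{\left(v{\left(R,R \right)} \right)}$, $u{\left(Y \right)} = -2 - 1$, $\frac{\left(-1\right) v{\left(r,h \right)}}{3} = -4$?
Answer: $-49$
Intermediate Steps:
$v{\left(r,h \right)} = 12$ ($v{\left(r,h \right)} = \left(-3\right) \left(-4\right) = 12$)
$u{\left(Y \right)} = -3$ ($u{\left(Y \right)} = -2 - 1 = -3$)
$w = - \frac{17}{3}$ ($w = -5 - \frac{2}{3} = - \frac{17}{3} \approx -5.6667$)
$b{\left(R \right)} = -3$
$b{\left(w \right)} - 23 x{\left(-7 \right)} = -3 - 46 = -49$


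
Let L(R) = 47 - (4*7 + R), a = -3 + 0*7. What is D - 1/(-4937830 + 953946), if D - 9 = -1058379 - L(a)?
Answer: -4216510954527/3983884 ≈ -1.0584e+6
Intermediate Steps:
a = -3 (a = -3 + 0 = -3)
L(R) = 19 - R (L(R) = 47 - (28 + R) = 47 + (-28 - R) = 19 - R)
D = -1058392 (D = 9 + (-1058379 - (19 - 1*(-3))) = 9 + (-1058379 - (19 + 3)) = 9 + (-1058379 - 1*22) = 9 + (-1058379 - 22) = 9 - 1058401 = -1058392)
D - 1/(-4937830 + 953946) = -1058392 - 1/(-4937830 + 953946) = -1058392 - 1/(-3983884) = -1058392 - 1*(-1/3983884) = -1058392 + 1/3983884 = -4216510954527/3983884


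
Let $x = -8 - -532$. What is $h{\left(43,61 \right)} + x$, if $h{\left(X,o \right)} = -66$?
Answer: $458$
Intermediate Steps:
$x = 524$ ($x = -8 + 532 = 524$)
$h{\left(43,61 \right)} + x = -66 + 524 = 458$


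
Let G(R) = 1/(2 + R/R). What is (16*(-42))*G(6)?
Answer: -224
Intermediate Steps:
G(R) = ⅓ (G(R) = 1/(2 + 1) = 1/3 = ⅓)
(16*(-42))*G(6) = (16*(-42))*(⅓) = -672*⅓ = -224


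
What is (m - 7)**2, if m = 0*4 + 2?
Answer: 25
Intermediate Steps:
m = 2 (m = 0 + 2 = 2)
(m - 7)**2 = (2 - 7)**2 = (-5)**2 = 25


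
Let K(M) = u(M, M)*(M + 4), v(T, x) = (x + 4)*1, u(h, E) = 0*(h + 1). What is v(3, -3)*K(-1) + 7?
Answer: 7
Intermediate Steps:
u(h, E) = 0 (u(h, E) = 0*(1 + h) = 0)
v(T, x) = 4 + x (v(T, x) = (4 + x)*1 = 4 + x)
K(M) = 0 (K(M) = 0*(M + 4) = 0*(4 + M) = 0)
v(3, -3)*K(-1) + 7 = (4 - 3)*0 + 7 = 1*0 + 7 = 0 + 7 = 7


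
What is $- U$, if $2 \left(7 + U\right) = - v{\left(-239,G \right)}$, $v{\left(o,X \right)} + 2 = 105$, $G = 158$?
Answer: $\frac{117}{2} \approx 58.5$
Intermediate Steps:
$v{\left(o,X \right)} = 103$ ($v{\left(o,X \right)} = -2 + 105 = 103$)
$U = - \frac{117}{2}$ ($U = -7 + \frac{\left(-1\right) 103}{2} = -7 + \frac{1}{2} \left(-103\right) = -7 - \frac{103}{2} = - \frac{117}{2} \approx -58.5$)
$- U = \left(-1\right) \left(- \frac{117}{2}\right) = \frac{117}{2}$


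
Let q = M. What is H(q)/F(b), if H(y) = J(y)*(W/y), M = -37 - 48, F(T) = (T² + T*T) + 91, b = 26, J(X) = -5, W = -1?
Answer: -1/24531 ≈ -4.0765e-5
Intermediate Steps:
F(T) = 91 + 2*T² (F(T) = (T² + T²) + 91 = 2*T² + 91 = 91 + 2*T²)
M = -85
q = -85
H(y) = 5/y (H(y) = -(-5)/y = 5/y)
H(q)/F(b) = (5/(-85))/(91 + 2*26²) = (5*(-1/85))/(91 + 2*676) = -1/(17*(91 + 1352)) = -1/17/1443 = -1/17*1/1443 = -1/24531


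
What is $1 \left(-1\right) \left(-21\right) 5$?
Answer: $105$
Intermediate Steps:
$1 \left(-1\right) \left(-21\right) 5 = \left(-1\right) \left(-21\right) 5 = 21 \cdot 5 = 105$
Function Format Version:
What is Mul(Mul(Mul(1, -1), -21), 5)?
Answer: 105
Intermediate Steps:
Mul(Mul(Mul(1, -1), -21), 5) = Mul(Mul(-1, -21), 5) = Mul(21, 5) = 105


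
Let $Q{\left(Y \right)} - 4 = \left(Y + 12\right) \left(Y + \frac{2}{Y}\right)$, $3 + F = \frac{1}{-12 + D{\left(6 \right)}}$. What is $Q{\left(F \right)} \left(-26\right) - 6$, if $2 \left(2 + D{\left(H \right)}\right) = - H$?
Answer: $\frac{217642}{289} \approx 753.09$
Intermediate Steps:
$D{\left(H \right)} = -2 - \frac{H}{2}$ ($D{\left(H \right)} = -2 + \frac{\left(-1\right) H}{2} = -2 - \frac{H}{2}$)
$F = - \frac{52}{17}$ ($F = -3 + \frac{1}{-12 - 5} = -3 + \frac{1}{-17} = -3 - \frac{1}{17} = - \frac{52}{17} \approx -3.0588$)
$Q{\left(Y \right)} = 4 + \left(12 + Y\right) \left(Y + \frac{2}{Y}\right)$ ($Q{\left(Y \right)} = 4 + \left(Y + 12\right) \left(Y + \frac{2}{Y}\right) = 4 + \left(12 + Y\right) \left(Y + \frac{2}{Y}\right)$)
$Q{\left(F \right)} \left(-26\right) - 6 = \left(6 + \left(- \frac{52}{17}\right)^{2} + 12 \left(- \frac{52}{17}\right) + \frac{24}{- \frac{52}{17}}\right) \left(-26\right) - 6 = \left(6 + \frac{2704}{289} - \frac{624}{17} + 24 \left(- \frac{17}{52}\right)\right) \left(-26\right) - 6 = \left(6 + \frac{2704}{289} - \frac{624}{17} - \frac{102}{13}\right) \left(-26\right) - 6 = \left(- \frac{109688}{3757}\right) \left(-26\right) - 6 = \frac{219376}{289} - 6 = \frac{217642}{289}$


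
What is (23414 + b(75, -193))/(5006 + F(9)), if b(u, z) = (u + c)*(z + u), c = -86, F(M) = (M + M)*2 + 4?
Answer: 12356/2523 ≈ 4.8973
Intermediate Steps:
F(M) = 4 + 4*M (F(M) = (2*M)*2 + 4 = 4*M + 4 = 4 + 4*M)
b(u, z) = (-86 + u)*(u + z) (b(u, z) = (u - 86)*(z + u) = (-86 + u)*(u + z))
(23414 + b(75, -193))/(5006 + F(9)) = (23414 + (75² - 86*75 - 86*(-193) + 75*(-193)))/(5006 + (4 + 4*9)) = (23414 + (5625 - 6450 + 16598 - 14475))/(5006 + (4 + 36)) = (23414 + 1298)/(5006 + 40) = 24712/5046 = 24712*(1/5046) = 12356/2523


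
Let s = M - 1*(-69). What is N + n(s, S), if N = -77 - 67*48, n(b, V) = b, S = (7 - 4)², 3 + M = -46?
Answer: -3273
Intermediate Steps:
M = -49 (M = -3 - 46 = -49)
s = 20 (s = -49 - 1*(-69) = -49 + 69 = 20)
S = 9 (S = 3² = 9)
N = -3293 (N = -77 - 3216 = -3293)
N + n(s, S) = -3293 + 20 = -3273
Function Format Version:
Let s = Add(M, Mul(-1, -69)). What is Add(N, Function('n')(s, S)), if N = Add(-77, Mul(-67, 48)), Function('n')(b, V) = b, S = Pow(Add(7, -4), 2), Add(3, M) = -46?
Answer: -3273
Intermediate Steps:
M = -49 (M = Add(-3, -46) = -49)
s = 20 (s = Add(-49, Mul(-1, -69)) = Add(-49, 69) = 20)
S = 9 (S = Pow(3, 2) = 9)
N = -3293 (N = Add(-77, -3216) = -3293)
Add(N, Function('n')(s, S)) = Add(-3293, 20) = -3273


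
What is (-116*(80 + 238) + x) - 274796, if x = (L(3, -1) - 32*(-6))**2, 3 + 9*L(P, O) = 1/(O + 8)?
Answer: -1091244020/3969 ≈ -2.7494e+5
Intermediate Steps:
L(P, O) = -1/3 + 1/(9*(8 + O)) (L(P, O) = -1/3 + 1/(9*(O + 8)) = -1/3 + 1/(9*(8 + O)))
x = 145829776/3969 (x = ((-23 - 3*(-1))/(9*(8 - 1)) - 32*(-6))**2 = ((1/9)*(-23 + 3)/7 + 192)**2 = ((1/9)*(1/7)*(-20) + 192)**2 = (-20/63 + 192)**2 = (12076/63)**2 = 145829776/3969 ≈ 36742.)
(-116*(80 + 238) + x) - 274796 = (-116*(80 + 238) + 145829776/3969) - 274796 = (-116*318 + 145829776/3969) - 274796 = (-36888 + 145829776/3969) - 274796 = -578696/3969 - 274796 = -1091244020/3969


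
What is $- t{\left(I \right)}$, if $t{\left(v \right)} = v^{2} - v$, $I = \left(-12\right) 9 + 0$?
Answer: $-11772$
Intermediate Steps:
$I = -108$ ($I = -108 + 0 = -108$)
$- t{\left(I \right)} = - \left(-108\right) \left(-1 - 108\right) = - \left(-108\right) \left(-109\right) = \left(-1\right) 11772 = -11772$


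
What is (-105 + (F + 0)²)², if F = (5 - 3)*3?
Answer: 4761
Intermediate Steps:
F = 6 (F = 2*3 = 6)
(-105 + (F + 0)²)² = (-105 + (6 + 0)²)² = (-105 + 6²)² = (-105 + 36)² = (-69)² = 4761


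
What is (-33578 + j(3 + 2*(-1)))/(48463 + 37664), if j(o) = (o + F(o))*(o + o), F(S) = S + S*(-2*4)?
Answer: -33590/86127 ≈ -0.39001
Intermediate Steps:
F(S) = -7*S (F(S) = S + S*(-8) = S - 8*S = -7*S)
j(o) = -12*o² (j(o) = (o - 7*o)*(o + o) = (-6*o)*(2*o) = -12*o²)
(-33578 + j(3 + 2*(-1)))/(48463 + 37664) = (-33578 - 12*(3 + 2*(-1))²)/(48463 + 37664) = (-33578 - 12*(3 - 2)²)/86127 = (-33578 - 12*1²)*(1/86127) = (-33578 - 12*1)*(1/86127) = (-33578 - 12)*(1/86127) = -33590*1/86127 = -33590/86127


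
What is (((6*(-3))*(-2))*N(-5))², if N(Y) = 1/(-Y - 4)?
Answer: 1296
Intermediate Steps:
N(Y) = 1/(-4 - Y)
(((6*(-3))*(-2))*N(-5))² = (((6*(-3))*(-2))*(-1/(4 - 5)))² = ((-18*(-2))*(-1/(-1)))² = (36*(-1*(-1)))² = (36*1)² = 36² = 1296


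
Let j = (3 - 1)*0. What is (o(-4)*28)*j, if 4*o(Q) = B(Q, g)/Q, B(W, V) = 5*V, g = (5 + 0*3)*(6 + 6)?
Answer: 0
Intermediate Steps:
g = 60 (g = (5 + 0)*12 = 5*12 = 60)
j = 0 (j = 2*0 = 0)
o(Q) = 75/Q (o(Q) = ((5*60)/Q)/4 = (300/Q)/4 = 75/Q)
(o(-4)*28)*j = ((75/(-4))*28)*0 = ((75*(-¼))*28)*0 = -75/4*28*0 = -525*0 = 0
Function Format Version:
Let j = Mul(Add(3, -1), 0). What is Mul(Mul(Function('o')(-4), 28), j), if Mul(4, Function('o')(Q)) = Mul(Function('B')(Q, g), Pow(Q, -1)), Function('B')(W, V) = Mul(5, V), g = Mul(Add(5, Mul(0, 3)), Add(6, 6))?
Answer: 0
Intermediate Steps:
g = 60 (g = Mul(Add(5, 0), 12) = Mul(5, 12) = 60)
j = 0 (j = Mul(2, 0) = 0)
Function('o')(Q) = Mul(75, Pow(Q, -1)) (Function('o')(Q) = Mul(Rational(1, 4), Mul(Mul(5, 60), Pow(Q, -1))) = Mul(Rational(1, 4), Mul(300, Pow(Q, -1))) = Mul(75, Pow(Q, -1)))
Mul(Mul(Function('o')(-4), 28), j) = Mul(Mul(Mul(75, Pow(-4, -1)), 28), 0) = Mul(Mul(Mul(75, Rational(-1, 4)), 28), 0) = Mul(Mul(Rational(-75, 4), 28), 0) = Mul(-525, 0) = 0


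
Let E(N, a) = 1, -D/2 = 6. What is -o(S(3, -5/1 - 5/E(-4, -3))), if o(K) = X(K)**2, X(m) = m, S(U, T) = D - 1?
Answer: -169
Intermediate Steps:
D = -12 (D = -2*6 = -12)
S(U, T) = -13 (S(U, T) = -12 - 1 = -13)
o(K) = K**2
-o(S(3, -5/1 - 5/E(-4, -3))) = -1*(-13)**2 = -1*169 = -169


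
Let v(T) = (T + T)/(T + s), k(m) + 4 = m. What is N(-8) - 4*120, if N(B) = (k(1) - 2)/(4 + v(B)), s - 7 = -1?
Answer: -5765/12 ≈ -480.42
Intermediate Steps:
s = 6 (s = 7 - 1 = 6)
k(m) = -4 + m
v(T) = 2*T/(6 + T) (v(T) = (T + T)/(T + 6) = (2*T)/(6 + T) = 2*T/(6 + T))
N(B) = -5/(4 + 2*B/(6 + B)) (N(B) = ((-4 + 1) - 2)/(4 + 2*B/(6 + B)) = (-3 - 2)/(4 + 2*B/(6 + B)) = -5/(4 + 2*B/(6 + B)))
N(-8) - 4*120 = 5*(-6 - 1*(-8))/(6*(4 - 8)) - 4*120 = (5/6)*(-6 + 8)/(-4) - 480 = (5/6)*(-1/4)*2 - 480 = -5/12 - 480 = -5765/12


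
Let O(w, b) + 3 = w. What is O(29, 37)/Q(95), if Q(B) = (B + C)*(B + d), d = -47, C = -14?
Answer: 13/1944 ≈ 0.0066872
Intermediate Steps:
O(w, b) = -3 + w
Q(B) = (-47 + B)*(-14 + B) (Q(B) = (B - 14)*(B - 47) = (-14 + B)*(-47 + B) = (-47 + B)*(-14 + B))
O(29, 37)/Q(95) = (-3 + 29)/(658 + 95² - 61*95) = 26/(658 + 9025 - 5795) = 26/3888 = 26*(1/3888) = 13/1944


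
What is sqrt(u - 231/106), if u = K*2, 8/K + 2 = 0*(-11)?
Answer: I*sqrt(114374)/106 ≈ 3.1905*I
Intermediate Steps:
K = -4 (K = 8/(-2 + 0*(-11)) = 8/(-2 + 0) = 8/(-2) = 8*(-1/2) = -4)
u = -8 (u = -4*2 = -8)
sqrt(u - 231/106) = sqrt(-8 - 231/106) = sqrt(-1079/106) = I*sqrt(114374)/106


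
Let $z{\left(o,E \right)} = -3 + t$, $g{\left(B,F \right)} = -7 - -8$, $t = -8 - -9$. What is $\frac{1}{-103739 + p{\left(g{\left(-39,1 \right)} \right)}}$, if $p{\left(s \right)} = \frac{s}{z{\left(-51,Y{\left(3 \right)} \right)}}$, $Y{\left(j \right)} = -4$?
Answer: $- \frac{2}{207479} \approx -9.6395 \cdot 10^{-6}$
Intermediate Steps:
$t = 1$ ($t = -8 + 9 = 1$)
$g{\left(B,F \right)} = 1$ ($g{\left(B,F \right)} = -7 + 8 = 1$)
$z{\left(o,E \right)} = -2$ ($z{\left(o,E \right)} = -3 + 1 = -2$)
$p{\left(s \right)} = - \frac{s}{2}$ ($p{\left(s \right)} = \frac{s}{-2} = s \left(- \frac{1}{2}\right) = - \frac{s}{2}$)
$\frac{1}{-103739 + p{\left(g{\left(-39,1 \right)} \right)}} = \frac{1}{-103739 - \frac{1}{2}} = \frac{1}{- \frac{207479}{2}} = - \frac{2}{207479}$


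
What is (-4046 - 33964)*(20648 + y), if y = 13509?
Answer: -1298307570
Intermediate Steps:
(-4046 - 33964)*(20648 + y) = (-4046 - 33964)*(20648 + 13509) = -38010*34157 = -1298307570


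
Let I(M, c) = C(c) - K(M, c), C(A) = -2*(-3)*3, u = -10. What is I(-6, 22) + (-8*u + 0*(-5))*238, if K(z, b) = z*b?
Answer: 19190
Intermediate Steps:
K(z, b) = b*z
C(A) = 18 (C(A) = 6*3 = 18)
I(M, c) = 18 - M*c (I(M, c) = 18 - c*M = 18 - M*c)
I(-6, 22) + (-8*u + 0*(-5))*238 = (18 - 1*(-6)*22) + (-8*(-10) + 0*(-5))*238 = (18 + 132) + (80 + 0)*238 = 150 + 80*238 = 150 + 19040 = 19190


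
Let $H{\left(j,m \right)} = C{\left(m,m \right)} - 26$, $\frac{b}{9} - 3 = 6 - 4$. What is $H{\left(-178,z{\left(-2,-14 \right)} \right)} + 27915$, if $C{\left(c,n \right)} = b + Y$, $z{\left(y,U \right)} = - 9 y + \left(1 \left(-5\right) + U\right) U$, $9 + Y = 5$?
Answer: $27930$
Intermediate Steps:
$b = 45$ ($b = 27 + 9 \left(6 - 4\right) = 27 + 9 \cdot 2 = 27 + 18 = 45$)
$Y = -4$ ($Y = -9 + 5 = -4$)
$z{\left(y,U \right)} = - 9 y + U \left(-5 + U\right)$ ($z{\left(y,U \right)} = - 9 y + \left(-5 + U\right) U = - 9 y + U \left(-5 + U\right)$)
$C{\left(c,n \right)} = 41$ ($C{\left(c,n \right)} = 45 - 4 = 41$)
$H{\left(j,m \right)} = 15$ ($H{\left(j,m \right)} = 41 - 26 = 15$)
$H{\left(-178,z{\left(-2,-14 \right)} \right)} + 27915 = 15 + 27915 = 27930$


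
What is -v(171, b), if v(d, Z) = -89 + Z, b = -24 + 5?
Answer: 108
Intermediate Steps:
b = -19
-v(171, b) = -(-89 - 19) = -1*(-108) = 108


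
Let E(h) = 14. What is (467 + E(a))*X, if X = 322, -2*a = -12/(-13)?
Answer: 154882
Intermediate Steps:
a = -6/13 (a = -(-6)/(-13) = -(-6)*(-1)/13 = -1/2*12/13 = -6/13 ≈ -0.46154)
(467 + E(a))*X = (467 + 14)*322 = 481*322 = 154882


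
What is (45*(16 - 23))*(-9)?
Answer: 2835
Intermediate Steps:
(45*(16 - 23))*(-9) = (45*(-7))*(-9) = -315*(-9) = 2835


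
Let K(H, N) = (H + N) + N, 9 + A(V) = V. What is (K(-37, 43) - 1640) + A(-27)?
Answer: -1627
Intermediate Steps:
A(V) = -9 + V
K(H, N) = H + 2*N
(K(-37, 43) - 1640) + A(-27) = ((-37 + 2*43) - 1640) + (-9 - 27) = ((-37 + 86) - 1640) - 36 = (49 - 1640) - 36 = -1591 - 36 = -1627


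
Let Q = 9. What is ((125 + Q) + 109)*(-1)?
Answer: -243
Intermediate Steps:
((125 + Q) + 109)*(-1) = ((125 + 9) + 109)*(-1) = (134 + 109)*(-1) = 243*(-1) = -243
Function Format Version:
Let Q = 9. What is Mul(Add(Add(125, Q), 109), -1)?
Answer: -243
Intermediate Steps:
Mul(Add(Add(125, Q), 109), -1) = Mul(Add(Add(125, 9), 109), -1) = Mul(Add(134, 109), -1) = Mul(243, -1) = -243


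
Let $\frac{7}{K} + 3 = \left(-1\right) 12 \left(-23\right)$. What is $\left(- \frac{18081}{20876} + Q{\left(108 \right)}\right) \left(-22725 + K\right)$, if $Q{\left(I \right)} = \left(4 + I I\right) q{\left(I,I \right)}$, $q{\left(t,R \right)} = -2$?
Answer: $\frac{215887668448129}{407082} \approx 5.3033 \cdot 10^{8}$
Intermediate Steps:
$K = \frac{1}{39}$ ($K = \frac{7}{-3 + \left(-1\right) 12 \left(-23\right)} = \frac{7}{-3 - -276} = \frac{7}{-3 + 276} = \frac{7}{273} = 7 \cdot \frac{1}{273} = \frac{1}{39} \approx 0.025641$)
$Q{\left(I \right)} = -8 - 2 I^{2}$ ($Q{\left(I \right)} = \left(4 + I I\right) \left(-2\right) = \left(4 + I^{2}\right) \left(-2\right) = -8 - 2 I^{2}$)
$\left(- \frac{18081}{20876} + Q{\left(108 \right)}\right) \left(-22725 + K\right) = \left(- \frac{18081}{20876} - \left(8 + 2 \cdot 108^{2}\right)\right) \left(-22725 + \frac{1}{39}\right) = \left(\left(-18081\right) \frac{1}{20876} - 23336\right) \left(- \frac{886274}{39}\right) = \left(- \frac{18081}{20876} - 23336\right) \left(- \frac{886274}{39}\right) = \left(- \frac{487180417}{20876}\right) \left(- \frac{886274}{39}\right) = \frac{215887668448129}{407082}$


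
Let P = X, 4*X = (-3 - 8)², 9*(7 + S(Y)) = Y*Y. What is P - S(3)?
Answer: 145/4 ≈ 36.250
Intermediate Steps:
S(Y) = -7 + Y²/9 (S(Y) = -7 + (Y*Y)/9 = -7 + Y²/9)
X = 121/4 (X = (-3 - 8)²/4 = (¼)*(-11)² = (¼)*121 = 121/4 ≈ 30.250)
P = 121/4 ≈ 30.250
P - S(3) = 121/4 - (-7 + (⅑)*3²) = 121/4 - (-7 + (⅑)*9) = 121/4 - (-7 + 1) = 121/4 - 1*(-6) = 121/4 + 6 = 145/4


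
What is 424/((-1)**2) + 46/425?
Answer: 180246/425 ≈ 424.11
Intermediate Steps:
424/((-1)**2) + 46/425 = 424/1 + 46*(1/425) = 424*1 + 46/425 = 424 + 46/425 = 180246/425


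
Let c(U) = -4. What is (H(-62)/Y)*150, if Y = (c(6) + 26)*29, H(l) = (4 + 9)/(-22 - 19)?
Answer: -975/13079 ≈ -0.074547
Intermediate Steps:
H(l) = -13/41 (H(l) = 13/(-41) = 13*(-1/41) = -13/41)
Y = 638 (Y = (-4 + 26)*29 = 22*29 = 638)
(H(-62)/Y)*150 = -13/41/638*150 = -13/41*1/638*150 = -13/26158*150 = -975/13079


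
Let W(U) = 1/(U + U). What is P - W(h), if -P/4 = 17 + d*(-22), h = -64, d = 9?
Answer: 92673/128 ≈ 724.01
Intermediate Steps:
W(U) = 1/(2*U)
P = 724 (P = -4*(17 + 9*(-22)) = -4*(17 - 198) = -4*(-181) = 724)
P - W(h) = 724 - 1/(2*(-64)) = 724 - (-1)/(2*64) = 724 - 1*(-1/128) = 724 + 1/128 = 92673/128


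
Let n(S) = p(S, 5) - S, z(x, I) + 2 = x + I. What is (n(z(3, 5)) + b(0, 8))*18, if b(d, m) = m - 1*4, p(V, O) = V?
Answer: 72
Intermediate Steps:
b(d, m) = -4 + m (b(d, m) = m - 4 = -4 + m)
z(x, I) = -2 + I + x (z(x, I) = -2 + (x + I) = -2 + (I + x) = -2 + I + x)
n(S) = 0 (n(S) = S - S = 0)
(n(z(3, 5)) + b(0, 8))*18 = (0 + (-4 + 8))*18 = (0 + 4)*18 = 4*18 = 72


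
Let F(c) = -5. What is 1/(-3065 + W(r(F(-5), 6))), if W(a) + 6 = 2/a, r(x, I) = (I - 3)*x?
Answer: -15/46067 ≈ -0.00032561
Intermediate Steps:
r(x, I) = x*(-3 + I) (r(x, I) = (-3 + I)*x = x*(-3 + I))
W(a) = -6 + 2/a
1/(-3065 + W(r(F(-5), 6))) = 1/(-3065 + (-6 + 2/((-5*(-3 + 6))))) = 1/(-3065 + (-6 + 2/((-5*3)))) = 1/(-3065 + (-6 + 2/(-15))) = 1/(-3065 + (-6 + 2*(-1/15))) = 1/(-3065 + (-6 - 2/15)) = 1/(-3065 - 92/15) = 1/(-46067/15) = -15/46067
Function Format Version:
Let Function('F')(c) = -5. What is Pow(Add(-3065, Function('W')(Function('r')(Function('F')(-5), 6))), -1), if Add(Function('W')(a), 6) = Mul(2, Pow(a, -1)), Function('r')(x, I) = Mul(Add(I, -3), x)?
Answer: Rational(-15, 46067) ≈ -0.00032561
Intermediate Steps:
Function('r')(x, I) = Mul(x, Add(-3, I)) (Function('r')(x, I) = Mul(Add(-3, I), x) = Mul(x, Add(-3, I)))
Function('W')(a) = Add(-6, Mul(2, Pow(a, -1)))
Pow(Add(-3065, Function('W')(Function('r')(Function('F')(-5), 6))), -1) = Pow(Add(-3065, Add(-6, Mul(2, Pow(Mul(-5, Add(-3, 6)), -1)))), -1) = Pow(Add(-3065, Add(-6, Mul(2, Pow(Mul(-5, 3), -1)))), -1) = Pow(Add(-3065, Add(-6, Mul(2, Pow(-15, -1)))), -1) = Pow(Add(-3065, Add(-6, Mul(2, Rational(-1, 15)))), -1) = Pow(Add(-3065, Add(-6, Rational(-2, 15))), -1) = Pow(Add(-3065, Rational(-92, 15)), -1) = Pow(Rational(-46067, 15), -1) = Rational(-15, 46067)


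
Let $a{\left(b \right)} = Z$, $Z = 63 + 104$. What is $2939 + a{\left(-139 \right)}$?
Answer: $3106$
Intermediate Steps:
$Z = 167$
$a{\left(b \right)} = 167$
$2939 + a{\left(-139 \right)} = 2939 + 167 = 3106$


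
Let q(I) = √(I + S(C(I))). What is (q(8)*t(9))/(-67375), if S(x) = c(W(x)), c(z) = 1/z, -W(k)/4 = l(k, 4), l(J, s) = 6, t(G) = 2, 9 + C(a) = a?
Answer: -√1146/404250 ≈ -8.3742e-5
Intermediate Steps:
C(a) = -9 + a
W(k) = -24 (W(k) = -4*6 = -24)
S(x) = -1/24 (S(x) = 1/(-24) = -1/24)
q(I) = √(-1/24 + I) (q(I) = √(I - 1/24) = √(-1/24 + I))
(q(8)*t(9))/(-67375) = ((√(-6 + 144*8)/12)*2)/(-67375) = ((√(-6 + 1152)/12)*2)*(-1/67375) = ((√1146/12)*2)*(-1/67375) = (√1146/6)*(-1/67375) = -√1146/404250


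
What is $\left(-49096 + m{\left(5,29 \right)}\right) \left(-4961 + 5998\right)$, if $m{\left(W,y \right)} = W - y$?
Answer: $-50937440$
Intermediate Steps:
$\left(-49096 + m{\left(5,29 \right)}\right) \left(-4961 + 5998\right) = \left(-49096 + \left(5 - 29\right)\right) \left(-4961 + 5998\right) = \left(-49096 + \left(5 - 29\right)\right) 1037 = \left(-49096 - 24\right) 1037 = \left(-49120\right) 1037 = -50937440$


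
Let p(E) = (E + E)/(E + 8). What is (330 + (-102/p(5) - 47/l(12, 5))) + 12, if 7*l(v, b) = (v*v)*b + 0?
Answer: 150439/720 ≈ 208.94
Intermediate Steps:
l(v, b) = b*v²/7 (l(v, b) = ((v*v)*b + 0)/7 = (v²*b + 0)/7 = (b*v² + 0)/7 = (b*v²)/7 = b*v²/7)
p(E) = 2*E/(8 + E) (p(E) = (2*E)/(8 + E) = 2*E/(8 + E))
(330 + (-102/p(5) - 47/l(12, 5))) + 12 = (330 + (-102/(2*5/(8 + 5)) - 47/((⅐)*5*12²))) + 12 = (330 + (-102/(2*5/13) - 47/((⅐)*5*144))) + 12 = (330 + (-102/(2*5*(1/13)) - 47/720/7)) + 12 = (330 + (-102/10/13 - 47*7/720)) + 12 = (330 + (-102*13/10 - 329/720)) + 12 = (330 + (-663/5 - 329/720)) + 12 = (330 - 95801/720) + 12 = 141799/720 + 12 = 150439/720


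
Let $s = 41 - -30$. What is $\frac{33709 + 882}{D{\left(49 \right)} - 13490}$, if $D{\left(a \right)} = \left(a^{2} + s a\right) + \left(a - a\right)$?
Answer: $- \frac{34591}{7610} \approx -4.5455$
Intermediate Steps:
$s = 71$ ($s = 41 + 30 = 71$)
$D{\left(a \right)} = a^{2} + 71 a$ ($D{\left(a \right)} = \left(a^{2} + 71 a\right) + \left(a - a\right) = \left(a^{2} + 71 a\right) + 0 = a^{2} + 71 a$)
$\frac{33709 + 882}{D{\left(49 \right)} - 13490} = \frac{33709 + 882}{49 \left(71 + 49\right) - 13490} = \frac{34591}{49 \cdot 120 - 13490} = \frac{34591}{5880 - 13490} = \frac{34591}{-7610} = 34591 \left(- \frac{1}{7610}\right) = - \frac{34591}{7610}$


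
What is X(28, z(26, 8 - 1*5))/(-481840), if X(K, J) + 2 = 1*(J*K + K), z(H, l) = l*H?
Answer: -221/48184 ≈ -0.0045866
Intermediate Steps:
z(H, l) = H*l
X(K, J) = -2 + K + J*K (X(K, J) = -2 + 1*(J*K + K) = -2 + 1*(K + J*K) = -2 + (K + J*K) = -2 + K + J*K)
X(28, z(26, 8 - 1*5))/(-481840) = (-2 + 28 + (26*(8 - 1*5))*28)/(-481840) = (-2 + 28 + (26*(8 - 5))*28)*(-1/481840) = (-2 + 28 + (26*3)*28)*(-1/481840) = (-2 + 28 + 78*28)*(-1/481840) = (-2 + 28 + 2184)*(-1/481840) = 2210*(-1/481840) = -221/48184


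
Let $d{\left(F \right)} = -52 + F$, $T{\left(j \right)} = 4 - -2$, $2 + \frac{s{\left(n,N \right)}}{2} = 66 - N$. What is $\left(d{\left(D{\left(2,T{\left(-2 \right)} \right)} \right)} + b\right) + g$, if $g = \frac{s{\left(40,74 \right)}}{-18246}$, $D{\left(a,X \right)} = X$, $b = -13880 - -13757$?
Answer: $- \frac{1541777}{9123} \approx -169.0$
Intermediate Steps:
$s{\left(n,N \right)} = 128 - 2 N$ ($s{\left(n,N \right)} = -4 + 2 \left(66 - N\right) = -4 - \left(-132 + 2 N\right) = 128 - 2 N$)
$T{\left(j \right)} = 6$ ($T{\left(j \right)} = 4 + 2 = 6$)
$b = -123$ ($b = -13880 + 13757 = -123$)
$g = \frac{10}{9123}$ ($g = \frac{128 - 148}{-18246} = \left(128 - 148\right) \left(- \frac{1}{18246}\right) = \left(-20\right) \left(- \frac{1}{18246}\right) = \frac{10}{9123} \approx 0.0010961$)
$\left(d{\left(D{\left(2,T{\left(-2 \right)} \right)} \right)} + b\right) + g = \left(\left(-52 + 6\right) - 123\right) + \frac{10}{9123} = \left(-46 - 123\right) + \frac{10}{9123} = -169 + \frac{10}{9123} = - \frac{1541777}{9123}$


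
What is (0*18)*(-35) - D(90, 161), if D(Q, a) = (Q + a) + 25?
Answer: -276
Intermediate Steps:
D(Q, a) = 25 + Q + a
(0*18)*(-35) - D(90, 161) = (0*18)*(-35) - (25 + 90 + 161) = 0*(-35) - 1*276 = 0 - 276 = -276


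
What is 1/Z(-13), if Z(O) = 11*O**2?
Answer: 1/1859 ≈ 0.00053792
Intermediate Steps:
1/Z(-13) = 1/(11*(-13)**2) = 1/(11*169) = 1/1859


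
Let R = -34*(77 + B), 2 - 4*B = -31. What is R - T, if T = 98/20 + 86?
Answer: -14947/5 ≈ -2989.4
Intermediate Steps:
B = 33/4 (B = ½ - ¼*(-31) = ½ + 31/4 = 33/4 ≈ 8.2500)
T = 909/10 (T = 98*(1/20) + 86 = 49/10 + 86 = 909/10 ≈ 90.900)
R = -5797/2 (R = -34*(77 + 33/4) = -34*341/4 = -5797/2 ≈ -2898.5)
R - T = -5797/2 - 1*909/10 = -5797/2 - 909/10 = -14947/5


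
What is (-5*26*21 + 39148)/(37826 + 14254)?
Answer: 18209/26040 ≈ 0.69927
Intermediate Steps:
(-5*26*21 + 39148)/(37826 + 14254) = (-130*21 + 39148)/52080 = (-2730 + 39148)*(1/52080) = 36418*(1/52080) = 18209/26040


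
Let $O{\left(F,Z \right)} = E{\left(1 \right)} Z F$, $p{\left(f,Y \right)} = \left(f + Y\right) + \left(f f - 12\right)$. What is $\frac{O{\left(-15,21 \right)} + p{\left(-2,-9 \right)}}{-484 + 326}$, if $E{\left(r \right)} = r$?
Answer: $\frac{167}{79} \approx 2.1139$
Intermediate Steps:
$p{\left(f,Y \right)} = -12 + Y + f + f^{2}$ ($p{\left(f,Y \right)} = \left(Y + f\right) + \left(f^{2} - 12\right) = \left(Y + f\right) + \left(-12 + f^{2}\right) = -12 + Y + f + f^{2}$)
$O{\left(F,Z \right)} = F Z$ ($O{\left(F,Z \right)} = 1 Z F = Z F = F Z$)
$\frac{O{\left(-15,21 \right)} + p{\left(-2,-9 \right)}}{-484 + 326} = \frac{\left(-15\right) 21 - \left(23 - 4\right)}{-484 + 326} = \frac{-315 - 19}{-158} = \left(-315 - 19\right) \left(- \frac{1}{158}\right) = \left(-334\right) \left(- \frac{1}{158}\right) = \frac{167}{79}$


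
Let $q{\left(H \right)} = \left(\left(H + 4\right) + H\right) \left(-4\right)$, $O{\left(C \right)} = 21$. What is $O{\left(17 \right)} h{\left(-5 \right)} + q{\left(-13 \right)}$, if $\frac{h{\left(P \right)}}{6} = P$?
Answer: $-542$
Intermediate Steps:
$q{\left(H \right)} = -16 - 8 H$ ($q{\left(H \right)} = \left(\left(4 + H\right) + H\right) \left(-4\right) = \left(4 + 2 H\right) \left(-4\right) = -16 - 8 H$)
$h{\left(P \right)} = 6 P$
$O{\left(17 \right)} h{\left(-5 \right)} + q{\left(-13 \right)} = 21 \cdot 6 \left(-5\right) - -88 = 21 \left(-30\right) + \left(-16 + 104\right) = -630 + 88 = -542$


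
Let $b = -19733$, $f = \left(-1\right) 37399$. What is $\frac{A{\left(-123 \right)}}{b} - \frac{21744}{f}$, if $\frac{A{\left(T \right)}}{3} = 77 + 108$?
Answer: $\frac{408317907}{737994467} \approx 0.55328$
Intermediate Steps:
$A{\left(T \right)} = 555$ ($A{\left(T \right)} = 3 \left(77 + 108\right) = 3 \cdot 185 = 555$)
$f = -37399$
$\frac{A{\left(-123 \right)}}{b} - \frac{21744}{f} = \frac{555}{-19733} - \frac{21744}{-37399} = 555 \left(- \frac{1}{19733}\right) - - \frac{21744}{37399} = - \frac{555}{19733} + \frac{21744}{37399} = \frac{408317907}{737994467}$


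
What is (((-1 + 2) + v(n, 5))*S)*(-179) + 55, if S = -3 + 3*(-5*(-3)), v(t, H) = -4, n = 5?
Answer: 22609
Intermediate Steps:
S = 42 (S = -3 + 3*15 = -3 + 45 = 42)
(((-1 + 2) + v(n, 5))*S)*(-179) + 55 = (((-1 + 2) - 4)*42)*(-179) + 55 = ((1 - 4)*42)*(-179) + 55 = -3*42*(-179) + 55 = -126*(-179) + 55 = 22554 + 55 = 22609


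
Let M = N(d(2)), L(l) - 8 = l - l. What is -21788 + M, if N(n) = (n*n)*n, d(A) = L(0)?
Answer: -21276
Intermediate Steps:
L(l) = 8 (L(l) = 8 + (l - l) = 8 + 0 = 8)
d(A) = 8
N(n) = n³ (N(n) = n²*n = n³)
M = 512 (M = 8³ = 512)
-21788 + M = -21788 + 512 = -21276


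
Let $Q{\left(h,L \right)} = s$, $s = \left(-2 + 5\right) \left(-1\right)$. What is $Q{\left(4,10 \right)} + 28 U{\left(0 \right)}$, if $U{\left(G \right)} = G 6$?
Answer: $-3$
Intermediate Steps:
$U{\left(G \right)} = 6 G$
$s = -3$ ($s = 3 \left(-1\right) = -3$)
$Q{\left(h,L \right)} = -3$
$Q{\left(4,10 \right)} + 28 U{\left(0 \right)} = -3 + 28 \cdot 6 \cdot 0 = -3 + 28 \cdot 0 = -3 + 0 = -3$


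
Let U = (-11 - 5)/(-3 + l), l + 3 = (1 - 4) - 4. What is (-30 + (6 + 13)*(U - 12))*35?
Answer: -106750/13 ≈ -8211.5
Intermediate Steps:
l = -10 (l = -3 + ((1 - 4) - 4) = -3 + (-3 - 4) = -3 - 7 = -10)
U = 16/13 (U = (-11 - 5)/(-3 - 10) = -16/(-13) = -16*(-1/13) = 16/13 ≈ 1.2308)
(-30 + (6 + 13)*(U - 12))*35 = (-30 + (6 + 13)*(16/13 - 12))*35 = (-30 + 19*(-140/13))*35 = (-30 - 2660/13)*35 = -3050/13*35 = -106750/13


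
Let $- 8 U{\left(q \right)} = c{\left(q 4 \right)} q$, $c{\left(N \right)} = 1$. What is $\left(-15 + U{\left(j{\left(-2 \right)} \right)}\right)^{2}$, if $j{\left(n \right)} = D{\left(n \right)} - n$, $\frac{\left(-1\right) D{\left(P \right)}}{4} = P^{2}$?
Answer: $\frac{2809}{16} \approx 175.56$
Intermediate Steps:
$D{\left(P \right)} = - 4 P^{2}$
$j{\left(n \right)} = - n - 4 n^{2}$ ($j{\left(n \right)} = - 4 n^{2} - n = - n - 4 n^{2}$)
$U{\left(q \right)} = - \frac{q}{8}$ ($U{\left(q \right)} = - \frac{1 q}{8} = - \frac{q}{8}$)
$\left(-15 + U{\left(j{\left(-2 \right)} \right)}\right)^{2} = \left(-15 - \frac{\left(-2\right) \left(-1 - -8\right)}{8}\right)^{2} = \left(-15 - \frac{\left(-2\right) \left(-1 + 8\right)}{8}\right)^{2} = \left(-15 - \frac{\left(-2\right) 7}{8}\right)^{2} = \left(-15 - - \frac{7}{4}\right)^{2} = \left(-15 + \frac{7}{4}\right)^{2} = \left(- \frac{53}{4}\right)^{2} = \frac{2809}{16}$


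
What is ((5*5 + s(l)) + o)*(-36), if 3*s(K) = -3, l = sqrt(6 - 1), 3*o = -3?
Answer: -828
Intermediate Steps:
o = -1 (o = (1/3)*(-3) = -1)
l = sqrt(5) ≈ 2.2361
s(K) = -1 (s(K) = (1/3)*(-3) = -1)
((5*5 + s(l)) + o)*(-36) = ((5*5 - 1) - 1)*(-36) = ((25 - 1) - 1)*(-36) = (24 - 1)*(-36) = 23*(-36) = -828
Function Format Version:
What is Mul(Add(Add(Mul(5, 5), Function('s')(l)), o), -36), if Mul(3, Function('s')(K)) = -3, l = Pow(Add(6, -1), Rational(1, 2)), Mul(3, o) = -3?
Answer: -828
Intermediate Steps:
o = -1 (o = Mul(Rational(1, 3), -3) = -1)
l = Pow(5, Rational(1, 2)) ≈ 2.2361
Function('s')(K) = -1 (Function('s')(K) = Mul(Rational(1, 3), -3) = -1)
Mul(Add(Add(Mul(5, 5), Function('s')(l)), o), -36) = Mul(Add(Add(Mul(5, 5), -1), -1), -36) = Mul(Add(Add(25, -1), -1), -36) = Mul(Add(24, -1), -36) = Mul(23, -36) = -828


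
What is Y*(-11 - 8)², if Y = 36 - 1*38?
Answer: -722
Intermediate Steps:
Y = -2 (Y = 36 - 38 = -2)
Y*(-11 - 8)² = -2*(-11 - 8)² = -2*(-19)² = -2*361 = -722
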